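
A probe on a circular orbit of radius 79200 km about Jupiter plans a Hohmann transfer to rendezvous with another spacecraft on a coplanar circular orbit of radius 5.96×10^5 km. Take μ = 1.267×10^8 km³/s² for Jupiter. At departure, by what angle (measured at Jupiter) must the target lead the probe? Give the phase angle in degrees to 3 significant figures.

φ = 103°

Transfer-ellipse semi-major axis a_t = (r₁ + r₂)/2 = (79200 + 5.960×10^5)/2 = 3.376×10^5 km.
Transfer time t = π√(a_t³/μ) = 54747.6 s.
The target's mean motion on its circular orbit is ω₂ = √(μ/r₂³) = 2.44635×10^-5 rad/s.
Angle swept by the target during transfer: ω₂·t = 1.3393 rad = 76.74°.
Arrival is 180° from departure on the ellipse, so φ = 180° − 76.74° = 103°.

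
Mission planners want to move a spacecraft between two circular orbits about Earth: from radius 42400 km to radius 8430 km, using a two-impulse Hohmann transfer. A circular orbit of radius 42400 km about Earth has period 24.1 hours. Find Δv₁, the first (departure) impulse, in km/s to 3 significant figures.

From Kepler's third law T² = 4π²r³/μ at r = 42400 km, T = 24.1 hours = 24.1 × 3600 s = 86760 s: μ = 4π²r³/T² = 3.99777×10^5 km³/s².
The Hohmann ellipse has a_t = (r₁ + r₂)/2 = 25415 km.
On the circular orbit at r = 42400 km, v_c = √(μ/r) = 3.0706 km/s.
Transfer-orbit speed at the same r (vis-viva, a = a_t): v_t = √[μ(2/r − 1/a_t)] = 1.7685 km/s.
Δv₁ = |v_t − v_c| = |1.7685 − 3.0706| = 1.302 km/s.

Δv₁ = 1.30 km/s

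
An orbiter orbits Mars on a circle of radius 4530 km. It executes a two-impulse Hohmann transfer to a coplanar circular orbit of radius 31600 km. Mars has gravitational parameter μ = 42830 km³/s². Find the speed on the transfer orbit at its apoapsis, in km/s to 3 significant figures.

v = 0.583 km/s

The Hohmann ellipse has a_t = (r₁ + r₂)/2 = 18065 km.
The apoapsis of the transfer ellipse is at r = 31600 km.
Vis-viva: v = √[μ(2/r − 1/a_t)] = √[42830 × (2/31600 − 1/18065)] = 0.5830 km/s.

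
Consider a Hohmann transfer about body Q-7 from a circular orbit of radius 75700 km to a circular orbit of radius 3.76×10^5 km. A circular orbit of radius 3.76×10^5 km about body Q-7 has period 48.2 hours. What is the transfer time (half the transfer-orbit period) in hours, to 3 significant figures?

t = 11.2 hours

From Kepler's third law T² = 4π²r³/μ at r = 3.76×10^5 km, T = 48.2 hours = 48.2 × 3600 s = 1.7352×10^5 s: μ = 4π²r³/T² = 6.96986×10^7 km³/s².
The Hohmann ellipse has a_t = (r₁ + r₂)/2 = 2.2585×10^5 km.
By Kepler's third law the transfer-orbit period is T = 2π√(a_t³/μ), so t = T/2 = 40390 s.
Converting: 40390 s ÷ 3600 s/hour = 11.2 hours.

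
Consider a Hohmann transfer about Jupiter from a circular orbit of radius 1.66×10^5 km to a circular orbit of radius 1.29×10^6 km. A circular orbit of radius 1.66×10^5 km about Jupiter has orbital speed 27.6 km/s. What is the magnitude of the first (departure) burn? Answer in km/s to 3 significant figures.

From the circular-orbit relation v² = μ/r at r = 1.66×10^5 km: μ = v²r = (27.6)² × 1.66×10^5 = 1.26452×10^8 km³/s².
Semi-major axis of the transfer orbit: a_t = (1.660×10^5 + 1.290×10^6)/2 = 7.280×10^5 km.
Circular speed at r = 1.660×10^5 km: v_c = √(μ/r) = 27.60 km/s.
Transfer-orbit speed at the same r (vis-viva, a = a_t): v_t = √[μ(2/r − 1/a_t)] = 36.74 km/s.
Δv₁ = |v_t − v_c| = |36.74 − 27.60| = 9.140 km/s.

Δv₁ = 9.14 km/s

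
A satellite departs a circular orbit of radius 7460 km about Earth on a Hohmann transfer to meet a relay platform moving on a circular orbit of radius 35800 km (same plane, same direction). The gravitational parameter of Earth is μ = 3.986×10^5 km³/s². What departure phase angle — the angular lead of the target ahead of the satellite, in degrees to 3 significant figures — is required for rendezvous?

Semi-major axis of the transfer orbit: a_t = (7460 + 35800)/2 = 21630 km.
Transfer time t = π√(a_t³/μ) = 15829 s.
The target's mean motion on its circular orbit is ω₂ = √(μ/r₂³) = 9.3206×10^-5 rad/s.
Angle swept by the target during transfer: ω₂·t = 1.4754 rad = 84.53°.
The satellite traverses 180° on the transfer ellipse, so the target must lead by 180° − 84.53° = 95.5°.

φ = 95.5°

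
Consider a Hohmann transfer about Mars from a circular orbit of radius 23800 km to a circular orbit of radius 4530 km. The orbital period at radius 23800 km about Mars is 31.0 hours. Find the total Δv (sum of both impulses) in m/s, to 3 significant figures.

Δv = 1490 m/s

From Kepler's third law T² = 4π²r³/μ at r = 23800 km, T = 31.0 hours = 31.0 × 3600 s = 1.116×10^5 s: μ = 4π²r³/T² = 42732.9 km³/s².
The Hohmann ellipse has a_t = (r₁ + r₂)/2 = 14165 km.
Circular speed at r₁: v₁ = √(μ/r₁) = √(42732.9/23800) = 1.340 km/s.
On the transfer ellipse at r₁, v² = μ(2/r − 1/a) gives v_a = √[μ(2/r₁ − 1/a_t)] = 0.7578 km/s.
First burn Δv₁ = |v_a − v₁| = 0.5822 km/s.
Circular speed at r₂: v₂ = √(μ/r₂) = 3.0714 km/s.
Transfer-orbit speed at r₂: v_p = √[μ(2/r₂ − 1/a_t)] = 3.9812 km/s.
Second burn Δv₂ = |v₂ − v_p| = 0.9098 km/s.
Δv = Δv₁ + Δv₂ = 0.5822 + 0.9098 = 1.492 km/s.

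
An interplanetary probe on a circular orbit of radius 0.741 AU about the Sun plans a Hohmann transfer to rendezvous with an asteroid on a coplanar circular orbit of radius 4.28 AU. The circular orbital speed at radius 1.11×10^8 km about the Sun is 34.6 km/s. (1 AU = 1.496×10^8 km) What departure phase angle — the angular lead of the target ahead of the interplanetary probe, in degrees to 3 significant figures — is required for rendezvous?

From the circular-orbit relation v² = μ/r at r = 1.11×10^8 km: μ = v²r = (34.6)² × 1.11×10^8 = 1.32885×10^11 km³/s².
In km: r₁ = 0.741 × 1.496×10^8 = 1.108536×10^8 km; r₂ = 4.28 × 1.496×10^8 = 6.40288×10^8 km.
Semi-major axis of the transfer orbit: a_t = (1.108536×10^8 + 6.40288×10^8)/2 = 3.755708×10^8 km.
The half-period of the transfer ellipse is t = π√(a_t³/μ) = 6.2726×10^7 s.
Target angular speed ω₂ = √(μ/r₂³) = 2.2500×10^-8 rad/s.
Angle swept by the target during transfer: ω₂·t = 1.4113 rad = 80.86°.
The interplanetary probe traverses 180° on the transfer ellipse, so the target must lead by 180° − 80.86° = 99.1°.

φ = 99.1°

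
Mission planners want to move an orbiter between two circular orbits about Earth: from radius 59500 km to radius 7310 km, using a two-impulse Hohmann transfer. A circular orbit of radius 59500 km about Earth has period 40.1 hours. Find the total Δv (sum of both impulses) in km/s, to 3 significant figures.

From Kepler's third law T² = 4π²r³/μ at r = 59500 km, T = 40.1 hours = 40.1 × 3600 s = 1.4436×10^5 s: μ = 4π²r³/T² = 3.99040×10^5 km³/s².
Transfer-ellipse semi-major axis a_t = (r₁ + r₂)/2 = (59500 + 7310)/2 = 33405 km.
Circular speed at r₁: v₁ = √(μ/r₁) = √(3.99040×10^5/59500) = 2.5897 km/s.
Transfer-orbit speed at r₁ (v² = μ(2/r − 1/a)): v_a = √[μ(2/r₁ − 1/a_t)] = 1.2114 km/s.
First burn Δv₁ = |v_a − v₁| = 1.378 km/s.
Circular speed at r₂: v₂ = √(μ/r₂) = 7.3884 km/s.
Transfer-orbit speed at r₂: v_p = √[μ(2/r₂ − 1/a_t)] = 9.8606 km/s.
Second burn Δv₂ = |v₂ − v_p| = 2.472 km/s.
Δv = Δv₁ + Δv₂ = 1.378 + 2.472 = 3.850 km/s.

Δv = 3.85 km/s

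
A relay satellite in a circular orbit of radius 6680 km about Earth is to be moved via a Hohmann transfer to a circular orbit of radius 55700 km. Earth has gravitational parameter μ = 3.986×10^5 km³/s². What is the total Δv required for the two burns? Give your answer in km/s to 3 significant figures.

Δv = 4.04 km/s

Transfer-ellipse semi-major axis a_t = (r₁ + r₂)/2 = (6680 + 55700)/2 = 31190 km.
At r₁ the circular-orbit speed is v₁ = √(μ/r₁) = 7.7247 km/s.
Transfer-orbit speed at r₁ (vis-viva): v_p = √[μ(2/r₁ − 1/a_t)] = 10.323 km/s.
First burn Δv₁ = |v_p − v₁| = 2.598 km/s.
Circular speed at r₂: v₂ = √(μ/r₂) = 2.675 km/s.
Transfer-orbit speed at r₂: v_a = √[μ(2/r₂ − 1/a_t)] = 1.238 km/s.
Second burn Δv₂ = |v₂ − v_a| = 1.437 km/s.
Total Δv = Δv₁ + Δv₂ = 4.035 km/s.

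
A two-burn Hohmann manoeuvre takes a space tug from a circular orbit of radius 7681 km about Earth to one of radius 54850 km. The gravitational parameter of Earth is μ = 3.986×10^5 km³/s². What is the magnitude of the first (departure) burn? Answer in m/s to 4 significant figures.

Δv₁ = 2338 m/s

Semi-major axis of the transfer orbit: a_t = (7681 + 54850)/2 = 31265.5 km.
Circular speed at r = 7681 km: v_c = √(μ/r) = 7.2038 km/s.
Transfer-orbit speed at the same r (vis-viva, a = a_t): v_t = √[μ(2/r − 1/a_t)] = 9.5415 km/s.
Δv₁ = |v_t − v_c| = |9.5415 − 7.2038| = 2.338 km/s.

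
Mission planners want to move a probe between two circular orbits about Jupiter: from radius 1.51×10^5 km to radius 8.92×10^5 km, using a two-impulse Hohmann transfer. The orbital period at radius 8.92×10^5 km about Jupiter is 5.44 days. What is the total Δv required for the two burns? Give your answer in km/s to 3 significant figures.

Δv = 14.4 km/s

From Kepler's third law T² = 4π²r³/μ at r = 8.92×10^5 km, T = 5.44 days = 5.44 × 86400 s = 4.70016×10^5 s: μ = 4π²r³/T² = 1.26832×10^8 km³/s².
Semi-major axis of the transfer orbit: a_t = (1.510×10^5 + 8.920×10^5)/2 = 5.215×10^5 km.
At r₁ the circular-orbit speed is v₁ = √(μ/r₁) = 28.982 km/s.
On the transfer ellipse at r₁, vis-viva gives v_p = √[μ(2/r₁ − 1/a_t)] = 37.904 km/s.
First burn Δv₁ = |v_p − v₁| = 8.922 km/s.
At r₂, v₂ = √(μ/r₂) = 11.924 km/s.
Transfer-orbit speed at r₂: v_a = √[μ(2/r₂ − 1/a_t)] = 6.4164 km/s.
Second burn Δv₂ = |v₂ − v_a| = 5.508 km/s.
Δv = Δv₁ + Δv₂ = 8.922 + 5.508 = 14.43 km/s.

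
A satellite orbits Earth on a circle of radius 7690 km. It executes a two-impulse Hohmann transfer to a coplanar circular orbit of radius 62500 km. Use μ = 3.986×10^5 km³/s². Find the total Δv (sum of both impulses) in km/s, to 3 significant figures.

The Hohmann ellipse has a_t = (r₁ + r₂)/2 = 35095 km.
At r₁ the circular-orbit speed is v₁ = √(μ/r₁) = 7.200 km/s.
Transfer-orbit speed at r₁ (vis-viva equation): v_p = √[μ(2/r₁ − 1/a_t)] = 9.608 km/s.
First burn Δv₁ = |v_p − v₁| = 2.408 km/s.
Circular speed at r₂: v₂ = √(μ/r₂) = 2.525 km/s.
Transfer-orbit speed at r₂: v_a = √[μ(2/r₂ − 1/a_t)] = 1.182 km/s.
Second burn Δv₂ = |v₂ − v_a| = 1.343 km/s.
Total Δv = Δv₁ + Δv₂ = 3.751 km/s.

Δv = 3.75 km/s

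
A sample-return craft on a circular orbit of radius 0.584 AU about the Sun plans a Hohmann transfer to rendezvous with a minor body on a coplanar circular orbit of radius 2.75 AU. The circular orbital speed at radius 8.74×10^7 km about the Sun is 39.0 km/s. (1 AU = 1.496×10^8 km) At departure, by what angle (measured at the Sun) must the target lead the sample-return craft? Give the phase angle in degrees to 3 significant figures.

φ = 95.0°

From the circular-orbit relation v² = μ/r at r = 8.74×10^7 km: μ = v²r = (39.0)² × 8.74×10^7 = 1.32935×10^11 km³/s².
In km: r₁ = 0.584 × 1.496×10^8 = 8.73664×10^7 km; r₂ = 2.75 × 1.496×10^8 = 4.114×10^8 km.
Semi-major axis of the transfer orbit: a_t = (8.73664×10^7 + 4.114×10^8)/2 = 2.493832×10^8 km.
The half-period of the transfer ellipse is t = π√(a_t³/μ) = 3.393363×10^7 s.
Target angular speed ω₂ = √(μ/r₂³) = 4.369421×10^-8 rad/s.
Angle swept by the target during transfer: ω₂·t = 1.482703 rad = 84.953°.
The sample-return craft traverses 180° on the transfer ellipse, so the target must lead by 180° − 84.953° = 95.0°.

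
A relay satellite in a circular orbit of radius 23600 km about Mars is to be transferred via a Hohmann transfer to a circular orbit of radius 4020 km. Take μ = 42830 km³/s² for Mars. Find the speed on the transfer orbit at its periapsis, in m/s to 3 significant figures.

v = 4270 m/s

The Hohmann ellipse has a_t = (r₁ + r₂)/2 = 13810 km.
At periapsis, r = 4020 km.
Applying v² = μ(2/r − 1/a_t): v = 4.267 km/s.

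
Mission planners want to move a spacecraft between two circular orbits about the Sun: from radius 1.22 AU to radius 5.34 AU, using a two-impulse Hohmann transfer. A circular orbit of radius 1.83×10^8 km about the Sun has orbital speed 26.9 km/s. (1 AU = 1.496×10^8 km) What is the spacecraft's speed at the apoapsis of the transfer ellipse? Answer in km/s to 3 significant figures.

v = 7.85 km/s

From the circular-orbit relation v² = μ/r at r = 1.83×10^8 km: μ = v²r = (26.9)² × 1.83×10^8 = 1.32421×10^11 km³/s².
In km: r₁ = 1.22 × 1.496×10^8 = 1.82512×10^8 km; r₂ = 5.34 × 1.496×10^8 = 7.98864×10^8 km.
The Hohmann ellipse has a_t = (r₁ + r₂)/2 = 4.90688×10^8 km.
The apoapsis of the transfer ellipse is at r = 7.98864×10^8 km.
Applying v² = μ(2/r − 1/a_t): v = 7.852 km/s.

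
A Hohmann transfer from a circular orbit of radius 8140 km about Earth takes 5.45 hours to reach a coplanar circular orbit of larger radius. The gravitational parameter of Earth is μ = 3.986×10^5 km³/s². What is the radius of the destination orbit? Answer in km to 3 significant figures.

Transfer time t = 5.45 hours = 19620 s, and t = π√(a_t³/μ).
So a_t = (μ t²/π²)^(1/3) = (3.986×10^5 × (19620)² / π²)^(1/3) = 24958 km.
Since a_t = (r₁ + r₂)/2, r₂ = 2a_t − r₁ = 2×24958 − 8140 = 41776 km.

r₂ = 41800 km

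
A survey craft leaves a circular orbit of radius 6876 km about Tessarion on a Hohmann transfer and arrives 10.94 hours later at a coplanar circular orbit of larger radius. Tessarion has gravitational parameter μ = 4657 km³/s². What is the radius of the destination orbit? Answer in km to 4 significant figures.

Transfer time t = 10.94 hours = 39384 s, and t = π√(a_t³/μ).
So a_t = (μ t²/π²)^(1/3) = (4657 × (39384)² / π²)^(1/3) = 9011.9 km.
Since a_t = (r₁ + r₂)/2, r₂ = 2a_t − r₁ = 2×9011.9 − 6876 = 11147.8 km.

r₂ = 11150 km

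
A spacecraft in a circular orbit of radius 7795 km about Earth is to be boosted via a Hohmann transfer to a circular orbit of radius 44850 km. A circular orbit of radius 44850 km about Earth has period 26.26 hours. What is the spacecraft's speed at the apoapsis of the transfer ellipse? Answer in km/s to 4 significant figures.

v = 1.622 km/s

From Kepler's third law T² = 4π²r³/μ at r = 44850 km, T = 26.26 hours = 26.26 × 3600 s = 94536 s: μ = 4π²r³/T² = 3.98522×10^5 km³/s².
The Hohmann ellipse has a_t = (r₁ + r₂)/2 = 26322.5 km.
The apoapsis of the transfer ellipse is at r = 44850 km.
From the vis-viva equation, v = √[μ(2/r − 1/a_t)] = 1.622 km/s.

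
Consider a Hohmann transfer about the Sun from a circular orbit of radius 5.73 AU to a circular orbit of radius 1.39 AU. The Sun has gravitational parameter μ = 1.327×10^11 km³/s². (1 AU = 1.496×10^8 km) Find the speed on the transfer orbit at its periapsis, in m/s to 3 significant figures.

v = 32000 m/s

In km: r₁ = 5.73 × 1.496×10^8 = 8.57208×10^8 km; r₂ = 1.39 × 1.496×10^8 = 2.07944×10^8 km.
Semi-major axis of the transfer orbit: a_t = (8.57208×10^8 + 2.07944×10^8)/2 = 5.32576×10^8 km.
The periapsis of the transfer ellipse is at r = 2.07944×10^8 km.
From the vis-viva equation, v = √[μ(2/r − 1/a_t)] = 32.05 km/s.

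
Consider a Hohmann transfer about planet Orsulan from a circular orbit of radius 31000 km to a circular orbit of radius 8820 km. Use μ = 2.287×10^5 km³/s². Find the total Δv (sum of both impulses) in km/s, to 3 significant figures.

Δv = 2.17 km/s

The Hohmann ellipse has a_t = (r₁ + r₂)/2 = 19910 km.
Circular speed at r₁: v₁ = √(μ/r₁) = √(2.287×10^5/31000) = 2.7161 km/s.
Transfer-orbit speed at r₁ (v² = μ(2/r − 1/a)): v_a = √[μ(2/r₁ − 1/a_t)] = 1.8078 km/s.
First burn Δv₁ = |v_a − v₁| = 0.9083 km/s.
Circular speed at r₂: v₂ = √(μ/r₂) = 5.092 km/s.
Transfer-orbit speed at r₂: v_p = √[μ(2/r₂ − 1/a_t)] = 6.354 km/s.
Second burn Δv₂ = |v₂ − v_p| = 1.262 km/s.
Total Δv = Δv₁ + Δv₂ = 2.170 km/s.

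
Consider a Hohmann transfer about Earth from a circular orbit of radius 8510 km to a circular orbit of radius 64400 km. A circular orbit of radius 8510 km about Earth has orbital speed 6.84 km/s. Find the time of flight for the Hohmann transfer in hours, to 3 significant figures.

From the circular-orbit relation v² = μ/r at r = 8510 km: μ = v²r = (6.84)² × 8510 = 3.98145×10^5 km³/s².
Semi-major axis of the transfer orbit: a_t = (8510 + 64400)/2 = 36455 km.
Half the transfer-orbit period gives t = π√(a_t³/μ) = 34655 s.
Converting: 34655 s ÷ 3600 s/hour = 9.63 hours.

t = 9.63 hours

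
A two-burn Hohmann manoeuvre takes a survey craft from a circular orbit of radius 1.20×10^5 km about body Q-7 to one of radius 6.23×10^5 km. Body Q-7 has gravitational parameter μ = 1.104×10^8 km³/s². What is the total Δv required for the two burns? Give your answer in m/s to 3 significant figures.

Δv = 14700 m/s

Transfer-ellipse semi-major axis a_t = (r₁ + r₂)/2 = (1.200×10^5 + 6.230×10^5)/2 = 3.715×10^5 km.
At r₁ the circular-orbit speed is v₁ = √(μ/r₁) = 30.332 km/s.
Transfer-orbit speed at r₁ (vis-viva): v_p = √[μ(2/r₁ − 1/a_t)] = 39.279 km/s.
First burn Δv₁ = |v_p − v₁| = 8.947 km/s.
At r₂, v₂ = √(μ/r₂) = 13.312 km/s.
Transfer-orbit speed at r₂: v_a = √[μ(2/r₂ − 1/a_t)] = 7.5657 km/s.
Second burn Δv₂ = |v₂ − v_a| = 5.746 km/s.
Δv = Δv₁ + Δv₂ = 8.947 + 5.746 = 14.69 km/s.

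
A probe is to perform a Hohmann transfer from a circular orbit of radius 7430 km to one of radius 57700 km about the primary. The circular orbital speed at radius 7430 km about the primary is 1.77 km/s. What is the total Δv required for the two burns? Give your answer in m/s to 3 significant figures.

Δv = 918 m/s

From the circular-orbit relation v² = μ/r at r = 7430 km: μ = v²r = (1.77)² × 7430 = 23277.4 km³/s².
Semi-major axis of the transfer orbit: a_t = (7430 + 57700)/2 = 32565 km.
At r₁ the circular-orbit speed is v₁ = √(μ/r₁) = 1.77000 km/s.
On the transfer ellipse at r₁, vis-viva equation gives v_p = √[μ(2/r₁ − 1/a_t)] = 2.35606 km/s.
First burn Δv₁ = |v_p − v₁| = 0.58606 km/s.
Circular speed at r₂: v₂ = √(μ/r₂) = 0.63516 km/s.
Transfer-orbit speed at r₂: v_a = √[μ(2/r₂ − 1/a_t)] = 0.30339 km/s.
Second burn Δv₂ = |v₂ − v_a| = 0.33177 km/s.
Total Δv = Δv₁ + Δv₂ = 0.9178 km/s.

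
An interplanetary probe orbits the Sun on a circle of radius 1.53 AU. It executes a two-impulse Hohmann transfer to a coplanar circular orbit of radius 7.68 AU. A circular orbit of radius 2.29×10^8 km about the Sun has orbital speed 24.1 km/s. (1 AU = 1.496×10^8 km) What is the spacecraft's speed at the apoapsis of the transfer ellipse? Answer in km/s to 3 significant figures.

From the circular-orbit relation v² = μ/r at r = 2.29×10^8 km: μ = v²r = (24.1)² × 2.29×10^8 = 1.33005×10^11 km³/s².
In km: r₁ = 1.53 × 1.496×10^8 = 2.28888×10^8 km; r₂ = 7.68 × 1.496×10^8 = 1.148928×10^9 km.
Transfer-ellipse semi-major axis a_t = (r₁ + r₂)/2 = (2.28888×10^8 + 1.148928×10^9)/2 = 6.88908×10^8 km.
At apoapsis, r = 1.148928×10^9 km.
Vis-viva: v = √[μ(2/r − 1/a_t)] = √[1.33005×10^11 × (2/1.148928×10^9 − 1/6.88908×10^8)] = 6.202 km/s.

v = 6.20 km/s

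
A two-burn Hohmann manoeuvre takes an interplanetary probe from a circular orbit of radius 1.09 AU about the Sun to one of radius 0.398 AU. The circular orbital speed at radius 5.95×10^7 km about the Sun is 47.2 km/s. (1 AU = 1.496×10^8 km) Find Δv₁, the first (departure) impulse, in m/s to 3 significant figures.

From the circular-orbit relation v² = μ/r at r = 5.95×10^7 km: μ = v²r = (47.2)² × 5.95×10^7 = 1.32556×10^11 km³/s².
In km: r₁ = 1.09 × 1.496×10^8 = 1.63064×10^8 km; r₂ = 0.398 × 1.496×10^8 = 5.95408×10^7 km.
Transfer-ellipse semi-major axis a_t = (r₁ + r₂)/2 = (1.63064×10^8 + 5.95408×10^7)/2 = 1.113024×10^8 km.
Circular speed at r = 1.63064×10^8 km: v_c = √(μ/r) = 28.5116 km/s.
Transfer-orbit speed at the same r (vis-viva, a = a_t): v_t = √[μ(2/r − 1/a_t)] = 20.8534 km/s.
Δv₁ = |v_t − v_c| = |20.8534 − 28.5116| = 7.658 km/s.

Δv₁ = 7660 m/s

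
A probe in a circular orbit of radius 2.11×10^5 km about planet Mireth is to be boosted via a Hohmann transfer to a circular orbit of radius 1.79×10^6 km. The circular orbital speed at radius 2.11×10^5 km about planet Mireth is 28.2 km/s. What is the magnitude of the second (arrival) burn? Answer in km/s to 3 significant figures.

Δv₂ = 5.24 km/s

From the circular-orbit relation v² = μ/r at r = 2.11×10^5 km: μ = v²r = (28.2)² × 2.11×10^5 = 1.67796×10^8 km³/s².
Transfer-ellipse semi-major axis a_t = (r₁ + r₂)/2 = (2.110×10^5 + 1.790×10^6)/2 = 1.0005×10^6 km.
On the circular orbit at r = 1.790×10^6 km, v_c = √(μ/r) = 9.682 km/s.
Vis-viva on the transfer ellipse at r = 1.790×10^6 km gives v_t = √[μ(2/r − 1/a_t)] = 4.446 km/s.
Δv₂ = |v_t − v_c| = |4.446 − 9.682| = 5.236 km/s.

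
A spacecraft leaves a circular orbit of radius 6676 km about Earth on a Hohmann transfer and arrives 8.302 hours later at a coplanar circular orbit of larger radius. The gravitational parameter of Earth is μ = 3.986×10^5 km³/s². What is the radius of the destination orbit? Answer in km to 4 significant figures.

Transfer time t = 8.302 hours = 29887.2 s, and t = π√(a_t³/μ).
So a_t = (μ t²/π²)^(1/3) = (3.986×10^5 × (29887.2)² / π²)^(1/3) = 33042 km.
Since a_t = (r₁ + r₂)/2, r₂ = 2a_t − r₁ = 2×33042 − 6676 = 59408 km.

r₂ = 59410 km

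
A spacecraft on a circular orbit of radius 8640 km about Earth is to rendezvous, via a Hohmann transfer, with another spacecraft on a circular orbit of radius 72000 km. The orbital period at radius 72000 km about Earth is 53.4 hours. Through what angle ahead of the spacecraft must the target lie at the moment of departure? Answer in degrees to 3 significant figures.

From Kepler's third law T² = 4π²r³/μ at r = 72000 km, T = 53.4 hours = 53.4 × 3600 s = 1.9224×10^5 s: μ = 4π²r³/T² = 3.98722×10^5 km³/s².
The Hohmann ellipse has a_t = (r₁ + r₂)/2 = 40320 km.
The half-period of the transfer ellipse is t = π√(a_t³/μ) = 40281 s.
Target angular speed ω₂ = √(μ/r₂³) = 3.2684×10^-5 rad/s.
Angle swept by the target during transfer: ω₂·t = 1.3165 rad = 75.43°.
The spacecraft traverses 180° on the transfer ellipse, so the target must lead by 180° − 75.43° = 105°.

φ = 105°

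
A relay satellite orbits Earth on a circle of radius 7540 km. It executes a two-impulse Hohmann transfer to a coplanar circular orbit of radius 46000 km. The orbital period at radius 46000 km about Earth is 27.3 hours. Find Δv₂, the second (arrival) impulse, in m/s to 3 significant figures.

From Kepler's third law T² = 4π²r³/μ at r = 46000 km, T = 27.3 hours = 27.3 × 3600 s = 98280 s: μ = 4π²r³/T² = 3.97835×10^5 km³/s².
Semi-major axis of the transfer orbit: a_t = (7540 + 46000)/2 = 26770 km.
Circular speed at r = 46000 km: v_c = √(μ/r) = 2.941 km/s.
Vis-viva on the transfer ellipse at r = 46000 km gives v_t = √[μ(2/r − 1/a_t)] = 1.561 km/s.
Δv₂ = |v_t − v_c| = |1.561 − 2.941| = 1.380 km/s.

Δv₂ = 1380 m/s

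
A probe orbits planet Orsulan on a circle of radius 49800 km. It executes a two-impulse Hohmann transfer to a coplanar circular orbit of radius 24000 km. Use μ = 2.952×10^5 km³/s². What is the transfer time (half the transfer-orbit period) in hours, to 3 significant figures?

t = 11.4 hours

Transfer-ellipse semi-major axis a_t = (r₁ + r₂)/2 = (49800 + 24000)/2 = 36900 km.
By Kepler's third law the transfer-orbit period is T = 2π√(a_t³/μ), so t = T/2 = 40990 s.
Converting: 40990 s ÷ 3600 s/hour = 11.4 hours.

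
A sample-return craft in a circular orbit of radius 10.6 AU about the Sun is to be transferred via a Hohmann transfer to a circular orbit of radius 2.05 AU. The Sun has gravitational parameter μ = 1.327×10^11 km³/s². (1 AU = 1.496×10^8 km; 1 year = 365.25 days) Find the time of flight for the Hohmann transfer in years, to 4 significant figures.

t = 7.954 years

In km: r₁ = 10.6 × 1.496×10^8 = 1.58576×10^9 km; r₂ = 2.05 × 1.496×10^8 = 3.0668×10^8 km.
Semi-major axis of the transfer orbit: a_t = (1.58576×10^9 + 3.0668×10^8)/2 = 9.4622×10^8 km.
Half the transfer-orbit period gives t = π√(a_t³/μ) = 2.510×10^8 s.
Converting: 2.510×10^8 s ÷ 3.15576×10^7 s/year (365.25 × 86400) = 7.954 years.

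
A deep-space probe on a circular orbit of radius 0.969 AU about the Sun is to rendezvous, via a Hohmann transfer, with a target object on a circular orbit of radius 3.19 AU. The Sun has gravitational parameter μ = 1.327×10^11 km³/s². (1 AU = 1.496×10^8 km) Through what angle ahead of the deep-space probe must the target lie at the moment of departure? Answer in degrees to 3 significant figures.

In km: r₁ = 0.969 × 1.496×10^8 = 1.449624×10^8 km; r₂ = 3.19 × 1.496×10^8 = 4.77224×10^8 km.
Transfer-ellipse semi-major axis a_t = (r₁ + r₂)/2 = (1.449624×10^8 + 4.77224×10^8)/2 = 3.110932×10^8 km.
The half-period of the transfer ellipse is t = π√(a_t³/μ) = 4.7321×10^7 s.
Target angular speed ω₂ = √(μ/r₂³) = 3.4942×10^-8 rad/s.
Angle swept by the target during transfer: ω₂·t = 1.6535 rad = 94.74°.
The deep-space probe traverses 180° on the transfer ellipse, so the target must lead by 180° − 94.74° = 85.3°.

φ = 85.3°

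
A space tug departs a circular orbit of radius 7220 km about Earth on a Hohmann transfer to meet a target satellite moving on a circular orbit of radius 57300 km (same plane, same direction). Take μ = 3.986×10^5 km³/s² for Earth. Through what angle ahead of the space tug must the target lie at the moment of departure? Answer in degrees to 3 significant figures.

Semi-major axis of the transfer orbit: a_t = (7220 + 57300)/2 = 32260 km.
Transfer time t = π√(a_t³/μ) = 28832 s.
Target angular speed ω₂ = √(μ/r₂³) = 4.6030×10^-5 rad/s.
Angle swept by the target during transfer: ω₂·t = 1.3271 rad = 76.04°.
The space tug traverses 180° on the transfer ellipse, so the target must lead by 180° − 76.04° = 104°.

φ = 104°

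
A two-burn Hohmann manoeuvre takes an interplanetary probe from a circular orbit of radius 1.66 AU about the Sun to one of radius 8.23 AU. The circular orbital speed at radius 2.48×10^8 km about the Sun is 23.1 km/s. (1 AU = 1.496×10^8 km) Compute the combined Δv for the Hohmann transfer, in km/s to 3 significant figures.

From the circular-orbit relation v² = μ/r at r = 2.48×10^8 km: μ = v²r = (23.1)² × 2.48×10^8 = 1.32335×10^11 km³/s².
In km: r₁ = 1.66 × 1.496×10^8 = 2.48336×10^8 km; r₂ = 8.23 × 1.496×10^8 = 1.231208×10^9 km.
Transfer-ellipse semi-major axis a_t = (r₁ + r₂)/2 = (2.48336×10^8 + 1.231208×10^9)/2 = 7.39772×10^8 km.
Circular speed at r₁: v₁ = √(μ/r₁) = √(1.32335×10^11/2.48336×10^8) = 23.0844 km/s.
Transfer-orbit speed at r₁ (vis-viva equation): v_p = √[μ(2/r₁ − 1/a_t)] = 29.7807 km/s.
First burn Δv₁ = |v_p − v₁| = 6.696 km/s.
At r₂, v₂ = √(μ/r₂) = 10.3675 km/s.
Transfer-orbit speed at r₂: v_a = √[μ(2/r₂ − 1/a_t)] = 6.00680 km/s.
Second burn Δv₂ = |v₂ − v_a| = 4.361 km/s.
Δv = Δv₁ + Δv₂ = 6.696 + 4.361 = 11.06 km/s.

Δv = 11.1 km/s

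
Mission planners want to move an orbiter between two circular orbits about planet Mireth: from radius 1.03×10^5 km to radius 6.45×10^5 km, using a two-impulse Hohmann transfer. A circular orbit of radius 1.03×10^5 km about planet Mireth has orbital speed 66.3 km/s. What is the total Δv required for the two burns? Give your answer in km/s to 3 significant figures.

From the circular-orbit relation v² = μ/r at r = 1.03×10^5 km: μ = v²r = (66.3)² × 1.03×10^5 = 4.52756×10^8 km³/s².
Semi-major axis of the transfer orbit: a_t = (1.030×10^5 + 6.450×10^5)/2 = 3.740×10^5 km.
Circular speed at r₁: v₁ = √(μ/r₁) = √(4.52756×10^8/1.030×10^5) = 66.30 km/s.
Transfer-orbit speed at r₁ (vis-viva): v_p = √[μ(2/r₁ − 1/a_t)] = 87.07 km/s.
First burn Δv₁ = |v_p − v₁| = 20.77 km/s.
Circular speed at r₂: v₂ = √(μ/r₂) = 26.49 km/s.
Transfer-orbit speed at r₂: v_a = √[μ(2/r₂ − 1/a_t)] = 13.90 km/s.
Second burn Δv₂ = |v₂ − v_a| = 12.59 km/s.
Δv = Δv₁ + Δv₂ = 20.77 + 12.59 = 33.36 km/s.

Δv = 33.4 km/s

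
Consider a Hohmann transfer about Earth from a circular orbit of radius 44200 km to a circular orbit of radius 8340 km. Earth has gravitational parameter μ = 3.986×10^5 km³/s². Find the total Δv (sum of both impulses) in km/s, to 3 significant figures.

Transfer-ellipse semi-major axis a_t = (r₁ + r₂)/2 = (44200 + 8340)/2 = 26270 km.
At r₁ the circular-orbit speed is v₁ = √(μ/r₁) = 3.003 km/s.
Transfer-orbit speed at r₁ (v² = μ(2/r − 1/a)): v_a = √[μ(2/r₁ − 1/a_t)] = 1.692 km/s.
First burn Δv₁ = |v_a − v₁| = 1.311 km/s.
At r₂, v₂ = √(μ/r₂) = 6.913 km/s.
Transfer-orbit speed at r₂: v_p = √[μ(2/r₂ − 1/a_t)] = 8.967 km/s.
Second burn Δv₂ = |v₂ − v_p| = 2.054 km/s.
Δv = Δv₁ + Δv₂ = 1.311 + 2.054 = 3.365 km/s.

Δv = 3.37 km/s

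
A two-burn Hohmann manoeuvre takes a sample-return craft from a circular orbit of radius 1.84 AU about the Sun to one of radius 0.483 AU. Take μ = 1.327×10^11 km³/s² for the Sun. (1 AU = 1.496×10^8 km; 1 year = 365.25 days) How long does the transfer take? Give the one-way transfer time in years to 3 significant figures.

In km: r₁ = 1.84 × 1.496×10^8 = 2.75264×10^8 km; r₂ = 0.483 × 1.496×10^8 = 7.22568×10^7 km.
The Hohmann ellipse has a_t = (r₁ + r₂)/2 = 1.737604×10^8 km.
Transfer time t = π√(a_t³/μ) = π√((1.737604×10^8)³ / 1.327×10^11) = 1.975×10^7 s.
Converting: 1.975×10^7 s ÷ 3.15576×10^7 s/year (365.25 × 86400) = 0.626 years.

t = 0.626 years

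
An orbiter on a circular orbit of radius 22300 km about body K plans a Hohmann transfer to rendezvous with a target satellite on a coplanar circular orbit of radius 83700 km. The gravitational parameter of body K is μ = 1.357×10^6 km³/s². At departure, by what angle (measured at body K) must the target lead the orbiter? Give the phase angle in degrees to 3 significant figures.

φ = 89.3°

Transfer-ellipse semi-major axis a_t = (r₁ + r₂)/2 = (22300 + 83700)/2 = 53000 km.
Transfer time t = π√(a_t³/μ) = 32910 s.
Target angular speed ω₂ = √(μ/r₂³) = 4.811×10^-5 rad/s.
Angle swept by the target during transfer: ω₂·t = 1.583 rad = 90.70°.
Arrival is 180° from departure on the ellipse, so φ = 180° − 90.70° = 89.3°.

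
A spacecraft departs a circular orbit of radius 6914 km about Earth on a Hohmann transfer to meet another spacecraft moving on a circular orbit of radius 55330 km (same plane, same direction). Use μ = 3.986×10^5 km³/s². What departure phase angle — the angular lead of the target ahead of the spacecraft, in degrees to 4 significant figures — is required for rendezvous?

The Hohmann ellipse has a_t = (r₁ + r₂)/2 = 31122 km.
Transfer time t = π√(a_t³/μ) = 27320 s.
Target angular speed ω₂ = √(μ/r₂³) = 4.851×10^-5 rad/s.
Angle swept by the target during transfer: ω₂·t = 1.3253 rad = 75.93°.
The spacecraft traverses 180° on the transfer ellipse, so the target must lead by 180° − 75.93° = 104.1°.

φ = 104.1°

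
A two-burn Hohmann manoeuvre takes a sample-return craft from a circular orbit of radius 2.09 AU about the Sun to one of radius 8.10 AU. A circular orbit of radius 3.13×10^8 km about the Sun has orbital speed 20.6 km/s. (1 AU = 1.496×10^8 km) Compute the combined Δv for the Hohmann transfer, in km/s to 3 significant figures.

From the circular-orbit relation v² = μ/r at r = 3.13×10^8 km: μ = v²r = (20.6)² × 3.13×10^8 = 1.32825×10^11 km³/s².
In km: r₁ = 2.09 × 1.496×10^8 = 3.12664×10^8 km; r₂ = 8.10 × 1.496×10^8 = 1.21176×10^9 km.
Transfer-ellipse semi-major axis a_t = (r₁ + r₂)/2 = (3.12664×10^8 + 1.21176×10^9)/2 = 7.62212×10^8 km.
Circular speed at r₁: v₁ = √(μ/r₁) = √(1.32825×10^11/3.12664×10^8) = 20.611 km/s.
Transfer-orbit speed at r₁ (vis-viva equation): v_p = √[μ(2/r₁ − 1/a_t)] = 25.988 km/s.
First burn Δv₁ = |v_p − v₁| = 5.377 km/s.
At r₂, v₂ = √(μ/r₂) = 10.47 km/s.
Transfer-orbit speed at r₂: v_a = √[μ(2/r₂ − 1/a_t)] = 6.706 km/s.
Second burn Δv₂ = |v₂ − v_a| = 3.764 km/s.
Δv = Δv₁ + Δv₂ = 5.377 + 3.764 = 9.141 km/s.

Δv = 9.14 km/s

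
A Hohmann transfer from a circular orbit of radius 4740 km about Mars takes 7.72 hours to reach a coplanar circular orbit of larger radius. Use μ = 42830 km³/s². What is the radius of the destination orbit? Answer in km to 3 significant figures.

Transfer time t = 7.72 hours = 27792 s, and t = π√(a_t³/μ).
So a_t = (μ t²/π²)^(1/3) = (42830 × (27792)² / π²)^(1/3) = 14966 km.
Since a_t = (r₁ + r₂)/2, r₂ = 2a_t − r₁ = 2×14966 − 4740 = 25192 km.

r₂ = 25200 km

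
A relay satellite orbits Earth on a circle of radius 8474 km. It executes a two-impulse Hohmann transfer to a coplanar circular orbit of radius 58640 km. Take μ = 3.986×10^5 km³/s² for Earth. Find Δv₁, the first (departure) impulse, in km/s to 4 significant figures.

Δv₁ = 2.208 km/s

The Hohmann ellipse has a_t = (r₁ + r₂)/2 = 33557 km.
Circular speed at r = 8474 km: v_c = √(μ/r) = 6.858 km/s.
Transfer-orbit speed at the same r (vis-viva, a = a_t): v_t = √[μ(2/r − 1/a_t)] = 9.066 km/s.
Δv₁ = |v_t − v_c| = |9.066 − 6.858| = 2.208 km/s.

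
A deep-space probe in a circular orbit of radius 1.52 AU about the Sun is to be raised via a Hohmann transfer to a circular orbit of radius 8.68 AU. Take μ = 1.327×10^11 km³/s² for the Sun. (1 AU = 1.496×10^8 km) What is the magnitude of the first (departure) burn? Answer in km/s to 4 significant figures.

In km: r₁ = 1.52 × 1.496×10^8 = 2.27392×10^8 km; r₂ = 8.68 × 1.496×10^8 = 1.298528×10^9 km.
The Hohmann ellipse has a_t = (r₁ + r₂)/2 = 7.6296×10^8 km.
Circular speed at r = 2.27392×10^8 km: v_c = √(μ/r) = 24.157 km/s.
Transfer-orbit speed at the same r (vis-viva, a = a_t): v_t = √[μ(2/r − 1/a_t)] = 31.515 km/s.
Δv₁ = |v_t − v_c| = |31.515 − 24.157| = 7.358 km/s.

Δv₁ = 7.358 km/s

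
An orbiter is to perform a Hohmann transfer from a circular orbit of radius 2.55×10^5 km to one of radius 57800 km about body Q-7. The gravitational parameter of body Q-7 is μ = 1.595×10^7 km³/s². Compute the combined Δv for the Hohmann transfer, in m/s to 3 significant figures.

The Hohmann ellipse has a_t = (r₁ + r₂)/2 = 1.564×10^5 km.
At r₁ the circular-orbit speed is v₁ = √(μ/r₁) = 7.90879 km/s.
On the transfer ellipse at r₁, vis-viva gives v_a = √[μ(2/r₁ − 1/a_t)] = 4.80790 km/s.
First burn Δv₁ = |v_a − v₁| = 3.10089 km/s.
Circular speed at r₂: v₂ = √(μ/r₂) = 16.61179 km/s.
Transfer-orbit speed at r₂: v_p = √[μ(2/r₂ − 1/a_t)] = 21.21134 km/s.
Second burn Δv₂ = |v₂ − v_p| = 4.59955 km/s.
Total Δv = Δv₁ + Δv₂ = 7.700 km/s.

Δv = 7700 m/s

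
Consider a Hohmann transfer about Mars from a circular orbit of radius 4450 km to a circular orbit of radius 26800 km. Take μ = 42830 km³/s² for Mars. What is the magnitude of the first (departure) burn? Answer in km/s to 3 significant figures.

Semi-major axis of the transfer orbit: a_t = (4450 + 26800)/2 = 15625 km.
On the circular orbit at r = 4450 km, v_c = √(μ/r) = 3.10237 km/s.
Transfer-orbit speed at the same r (vis-viva, a = a_t): v_t = √[μ(2/r − 1/a_t)] = 4.06304 km/s.
Δv₁ = |v_t − v_c| = |4.06304 − 3.10237| = 0.9607 km/s.

Δv₁ = 0.961 km/s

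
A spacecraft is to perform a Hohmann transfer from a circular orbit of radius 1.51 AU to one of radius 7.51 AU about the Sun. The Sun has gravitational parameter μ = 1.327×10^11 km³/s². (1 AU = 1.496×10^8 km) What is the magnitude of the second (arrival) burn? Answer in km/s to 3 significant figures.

Δv₂ = 4.58 km/s

In km: r₁ = 1.51 × 1.496×10^8 = 2.25896×10^8 km; r₂ = 7.51 × 1.496×10^8 = 1.123496×10^9 km.
Semi-major axis of the transfer orbit: a_t = (2.25896×10^8 + 1.123496×10^9)/2 = 6.74696×10^8 km.
Circular speed at r = 1.123496×10^9 km: v_c = √(μ/r) = 10.8680 km/s.
Vis-viva on the transfer ellipse at r = 1.123496×10^9 km gives v_t = √[μ(2/r − 1/a_t)] = 6.28854 km/s.
Δv₂ = |v_t − v_c| = |6.28854 − 10.8680| = 4.579 km/s.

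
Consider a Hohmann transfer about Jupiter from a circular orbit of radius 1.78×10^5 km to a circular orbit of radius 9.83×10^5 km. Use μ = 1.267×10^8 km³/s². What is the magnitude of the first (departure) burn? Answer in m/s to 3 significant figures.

Δv₁ = 8040 m/s

Transfer-ellipse semi-major axis a_t = (r₁ + r₂)/2 = (1.780×10^5 + 9.830×10^5)/2 = 5.805×10^5 km.
Circular speed at r = 1.780×10^5 km: v_c = √(μ/r) = 26.680 km/s.
Vis-viva on the transfer ellipse at r = 1.780×10^5 km gives v_t = √[μ(2/r − 1/a_t)] = 34.718 km/s.
Δv₁ = |v_t − v_c| = |34.718 − 26.680| = 8.038 km/s.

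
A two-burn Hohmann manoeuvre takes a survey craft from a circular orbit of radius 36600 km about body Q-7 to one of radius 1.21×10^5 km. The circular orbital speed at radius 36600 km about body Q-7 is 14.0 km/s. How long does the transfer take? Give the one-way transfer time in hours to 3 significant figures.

t = 7.21 hours

From the circular-orbit relation v² = μ/r at r = 36600 km: μ = v²r = (14.0)² × 36600 = 7.17360×10^6 km³/s².
Transfer-ellipse semi-major axis a_t = (r₁ + r₂)/2 = (36600 + 1.210×10^5)/2 = 78800 km.
Half the transfer-orbit period gives t = π√(a_t³/μ) = 25950 s.
Converting: 25950 s ÷ 3600 s/hour = 7.21 hours.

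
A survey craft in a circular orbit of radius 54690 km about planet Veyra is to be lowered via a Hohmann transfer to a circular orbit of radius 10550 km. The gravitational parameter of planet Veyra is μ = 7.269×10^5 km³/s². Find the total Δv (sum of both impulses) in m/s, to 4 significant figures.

Δv = 4020 m/s

The Hohmann ellipse has a_t = (r₁ + r₂)/2 = 32620 km.
At r₁ the circular-orbit speed is v₁ = √(μ/r₁) = 3.6457 km/s.
On the transfer ellipse at r₁, v² = μ(2/r − 1/a) gives v_a = √[μ(2/r₁ − 1/a_t)] = 2.0733 km/s.
First burn Δv₁ = |v_a − v₁| = 1.5724 km/s.
Circular speed at r₂: v₂ = √(μ/r₂) = 8.30063 km/s.
Transfer-orbit speed at r₂: v_p = √[μ(2/r₂ − 1/a_t)] = 10.7479 km/s.
Second burn Δv₂ = |v₂ − v_p| = 2.4473 km/s.
Total Δv = Δv₁ + Δv₂ = 4.020 km/s.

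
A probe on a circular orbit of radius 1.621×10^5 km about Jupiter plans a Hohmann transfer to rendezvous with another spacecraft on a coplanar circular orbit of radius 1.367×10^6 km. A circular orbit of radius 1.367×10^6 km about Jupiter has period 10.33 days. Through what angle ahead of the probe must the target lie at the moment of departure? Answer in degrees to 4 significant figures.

φ = 104.7°

From Kepler's third law T² = 4π²r³/μ at r = 1.367×10^6 km, T = 10.33 days = 10.33 × 86400 s = 8.92512×10^5 s: μ = 4π²r³/T² = 1.26601×10^8 km³/s².
Transfer-ellipse semi-major axis a_t = (r₁ + r₂)/2 = (1.621×10^5 + 1.367×10^6)/2 = 7.6455×10^5 km.
Transfer time t = π√(a_t³/μ) = 1.867×10^5 s.
The target's mean motion on its circular orbit is ω₂ = √(μ/r₂³) = 7.040×10^-6 rad/s.
Angle swept by the target during transfer: ω₂·t = 1.314 rad = 75.29°.
Arrival is 180° from departure on the ellipse, so φ = 180° − 75.29° = 104.7°.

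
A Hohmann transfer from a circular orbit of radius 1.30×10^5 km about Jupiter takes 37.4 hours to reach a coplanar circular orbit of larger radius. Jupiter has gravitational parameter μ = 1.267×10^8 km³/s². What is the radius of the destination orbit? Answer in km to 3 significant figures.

Transfer time t = 37.4 hours = 1.3464×10^5 s, and t = π√(a_t³/μ).
So a_t = (μ t²/π²)^(1/3) = (1.267×10^8 × (1.3464×10^5)² / π²)^(1/3) = 6.1509×10^5 km.
Since a_t = (r₁ + r₂)/2, r₂ = 2a_t − r₁ = 2×6.1509×10^5 − 1.300×10^5 = 1.10018×10^6 km.

r₂ = 1.10×10^6 km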